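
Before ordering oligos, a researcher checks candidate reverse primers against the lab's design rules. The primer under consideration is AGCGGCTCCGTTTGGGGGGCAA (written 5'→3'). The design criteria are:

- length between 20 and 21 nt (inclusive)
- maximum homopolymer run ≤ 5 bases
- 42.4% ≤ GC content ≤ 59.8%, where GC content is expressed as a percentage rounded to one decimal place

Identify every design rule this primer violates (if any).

Fails: length, homopolymer run, GC content.

Base counts: A=3, T=4, G=10, C=5 (length 22).
length: length 22, outside 20–21 ✗
homopolymer run: longest run = 6, exceeds 5 ✗
GC content: GC 15/22 = 68.2%, outside 42.4–59.8% ✗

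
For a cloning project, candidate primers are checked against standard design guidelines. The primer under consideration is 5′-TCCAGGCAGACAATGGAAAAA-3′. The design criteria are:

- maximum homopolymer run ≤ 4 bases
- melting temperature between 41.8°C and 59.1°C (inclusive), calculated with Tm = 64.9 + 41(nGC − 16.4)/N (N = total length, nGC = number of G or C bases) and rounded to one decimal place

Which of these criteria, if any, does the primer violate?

Base counts: A=10, T=2, G=5, C=4 (length 21).
homopolymer run: longest run = 5, exceeds 4 ✗
Tm: Tm = 64.9 + 41·(9 − 16.4)/21 = 50.5°C ✓

Fails: homopolymer run.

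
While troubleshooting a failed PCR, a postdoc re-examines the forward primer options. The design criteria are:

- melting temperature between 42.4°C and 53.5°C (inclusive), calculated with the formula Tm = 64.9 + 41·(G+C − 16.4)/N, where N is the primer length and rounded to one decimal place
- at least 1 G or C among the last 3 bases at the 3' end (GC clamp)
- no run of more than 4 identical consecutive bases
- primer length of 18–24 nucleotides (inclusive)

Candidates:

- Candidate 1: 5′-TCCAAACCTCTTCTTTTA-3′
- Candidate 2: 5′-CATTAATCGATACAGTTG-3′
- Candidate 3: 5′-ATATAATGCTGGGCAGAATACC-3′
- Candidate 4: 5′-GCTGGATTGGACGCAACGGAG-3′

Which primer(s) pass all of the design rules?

Candidate 1 (18 nt, A=4 T=8 G=0 C=6): Tm = 64.9 + 41·(6 − 16.4)/18 = 41.2°C, outside 42.4–53.5°C ✗; 3' end TTA has 0 G/C, need ≥1 ✗; longest run = 4 ✓; length 18 ✓ — fails.
Candidate 2 (18 nt, A=6 T=6 G=3 C=3): Tm = 64.9 + 41·(6 − 16.4)/18 = 41.2°C, outside 42.4–53.5°C ✗; 3' end TTG has 1 G/C ✓; longest run = 2 ✓; length 18 ✓ — fails.
Candidate 3 (22 nt, A=8 T=5 G=5 C=4): Tm = 64.9 + 41·(9 − 16.4)/22 = 51.1°C ✓; 3' end ACC has 2 G/C ✓; longest run = 3 ✓; length 22 ✓ — passes.
Candidate 4 (21 nt, A=5 T=3 G=9 C=4): Tm = 64.9 + 41·(13 − 16.4)/21 = 58.3°C, outside 42.4–53.5°C ✗; 3' end GAG has 2 G/C ✓; longest run = 2 ✓; length 21 ✓ — fails.

Candidate 3 only.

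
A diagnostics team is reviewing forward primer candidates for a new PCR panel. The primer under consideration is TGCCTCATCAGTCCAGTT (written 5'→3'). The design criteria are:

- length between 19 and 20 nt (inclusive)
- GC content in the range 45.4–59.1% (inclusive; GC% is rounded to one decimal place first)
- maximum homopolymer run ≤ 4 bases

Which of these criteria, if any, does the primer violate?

Fails: length.

Base counts: A=3, T=6, G=3, C=6 (length 18).
length: length 18, outside 19–20 ✗
GC content: GC 9/18 = 50.0% ✓
homopolymer run: longest run = 2 ✓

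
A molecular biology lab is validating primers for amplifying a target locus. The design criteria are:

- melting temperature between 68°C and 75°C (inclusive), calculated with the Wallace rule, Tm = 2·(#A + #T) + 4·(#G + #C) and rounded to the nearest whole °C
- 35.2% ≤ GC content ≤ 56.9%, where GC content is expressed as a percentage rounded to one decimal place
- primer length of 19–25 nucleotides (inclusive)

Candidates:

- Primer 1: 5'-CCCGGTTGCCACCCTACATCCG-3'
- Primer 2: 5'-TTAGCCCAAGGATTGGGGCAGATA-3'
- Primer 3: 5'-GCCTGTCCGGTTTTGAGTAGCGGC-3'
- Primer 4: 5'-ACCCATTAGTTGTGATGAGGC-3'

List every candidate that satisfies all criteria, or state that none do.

Primer 1 (22 nt, A=3 T=4 G=4 C=11): Tm = 2·7 + 4·15 = 74°C ✓; GC 15/22 = 68.2%, outside 35.2–56.9% ✗; length 22 ✓ — fails.
Primer 2 (24 nt, A=7 T=5 G=8 C=4): Tm = 2·12 + 4·12 = 72°C ✓; GC 12/24 = 50.0% ✓; length 24 ✓ — passes.
Primer 3 (24 nt, A=2 T=7 G=9 C=6): Tm = 2·9 + 4·15 = 78°C, outside 68–75°C ✗; GC 15/24 = 62.5%, outside 35.2–56.9% ✗; length 24 ✓ — fails.
Primer 4 (21 nt, A=5 T=6 G=6 C=4): Tm = 2·11 + 4·10 = 62°C, outside 68–75°C ✗; GC 10/21 = 47.6% ✓; length 21 ✓ — fails.

Primer 2 only.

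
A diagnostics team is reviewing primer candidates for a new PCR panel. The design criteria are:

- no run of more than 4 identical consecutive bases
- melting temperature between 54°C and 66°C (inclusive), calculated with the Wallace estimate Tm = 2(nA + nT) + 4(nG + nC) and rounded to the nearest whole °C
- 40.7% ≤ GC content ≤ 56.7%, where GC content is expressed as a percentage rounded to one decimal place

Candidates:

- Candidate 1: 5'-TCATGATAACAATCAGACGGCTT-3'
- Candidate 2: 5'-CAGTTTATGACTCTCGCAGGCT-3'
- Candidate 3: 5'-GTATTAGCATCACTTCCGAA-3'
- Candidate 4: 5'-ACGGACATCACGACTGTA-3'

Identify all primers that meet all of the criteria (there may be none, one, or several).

Candidate 2 and Candidate 4.

Candidate 1 (23 nt, A=8 T=6 G=4 C=5): longest run = 2 ✓; Tm = 2·14 + 4·9 = 64°C ✓; GC 9/23 = 39.1%, outside 40.7–56.7% ✗ — fails.
Candidate 2 (22 nt, A=4 T=7 G=5 C=6): longest run = 3 ✓; Tm = 2·11 + 4·11 = 66°C ✓; GC 11/22 = 50.0% ✓ — passes.
Candidate 3 (20 nt, A=6 T=6 G=3 C=5): longest run = 2 ✓; Tm = 2·12 + 4·8 = 56°C ✓; GC 8/20 = 40.0%, outside 40.7–56.7% ✗ — fails.
Candidate 4 (18 nt, A=6 T=3 G=4 C=5): longest run = 2 ✓; Tm = 2·9 + 4·9 = 54°C ✓; GC 9/18 = 50.0% ✓ — passes.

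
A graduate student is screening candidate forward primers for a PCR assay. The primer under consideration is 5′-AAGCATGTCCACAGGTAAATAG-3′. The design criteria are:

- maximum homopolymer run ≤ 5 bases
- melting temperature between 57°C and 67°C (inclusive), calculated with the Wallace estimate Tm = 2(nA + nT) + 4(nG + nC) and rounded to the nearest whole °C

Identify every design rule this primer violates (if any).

Meets all criteria.

Base counts: A=9, T=4, G=5, C=4 (length 22).
homopolymer run: longest run = 3 ✓
Tm: Tm = 2·13 + 4·9 = 62°C ✓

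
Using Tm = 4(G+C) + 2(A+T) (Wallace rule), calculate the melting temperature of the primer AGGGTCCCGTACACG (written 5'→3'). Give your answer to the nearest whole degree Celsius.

50°C

Base counts: A=3, T=2, G=5, C=5 (length 15).
Tm = 2·(3+2) + 4·(5+5) = 2·5 + 4·10 = 10 + 40 = 50°C.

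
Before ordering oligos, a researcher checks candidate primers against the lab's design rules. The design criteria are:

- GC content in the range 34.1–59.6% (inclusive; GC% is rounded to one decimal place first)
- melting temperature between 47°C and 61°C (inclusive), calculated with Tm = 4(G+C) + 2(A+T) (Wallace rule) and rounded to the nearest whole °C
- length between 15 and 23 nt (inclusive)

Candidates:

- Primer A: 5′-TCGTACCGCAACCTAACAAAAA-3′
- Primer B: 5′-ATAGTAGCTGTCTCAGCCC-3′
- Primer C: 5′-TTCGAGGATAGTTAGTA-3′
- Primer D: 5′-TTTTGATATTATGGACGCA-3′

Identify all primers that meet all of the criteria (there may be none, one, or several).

Primer A (22 nt, A=10 T=3 G=2 C=7): GC 9/22 = 40.9% ✓; Tm = 2·13 + 4·9 = 62°C, outside 47–61°C ✗; length 22 ✓ — fails.
Primer B (19 nt, A=4 T=5 G=4 C=6): GC 10/19 = 52.6% ✓; Tm = 2·9 + 4·10 = 58°C ✓; length 19 ✓ — passes.
Primer C (17 nt, A=5 T=6 G=5 C=1): GC 6/17 = 35.3% ✓; Tm = 2·11 + 4·6 = 46°C, outside 47–61°C ✗; length 17 ✓ — fails.
Primer D (19 nt, A=5 T=8 G=4 C=2): GC 6/19 = 31.6%, outside 34.1–59.6% ✗; Tm = 2·13 + 4·6 = 50°C ✓; length 19 ✓ — fails.

Primer B only.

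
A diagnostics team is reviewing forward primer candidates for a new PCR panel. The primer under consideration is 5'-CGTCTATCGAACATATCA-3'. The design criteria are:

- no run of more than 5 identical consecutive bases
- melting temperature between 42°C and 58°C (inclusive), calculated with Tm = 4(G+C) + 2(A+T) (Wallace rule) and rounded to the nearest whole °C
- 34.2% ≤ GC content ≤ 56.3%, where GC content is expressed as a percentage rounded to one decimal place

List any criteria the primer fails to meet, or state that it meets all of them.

Meets all criteria.

Base counts: A=6, T=5, G=2, C=5 (length 18).
homopolymer run: longest run = 2 ✓
Tm: Tm = 2·11 + 4·7 = 50°C ✓
GC content: GC 7/18 = 38.9% ✓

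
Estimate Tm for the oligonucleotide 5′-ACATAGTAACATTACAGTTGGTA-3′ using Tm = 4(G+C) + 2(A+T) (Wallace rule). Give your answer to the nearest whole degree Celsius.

60°C

Base counts: A=9, T=7, G=4, C=3 (length 23).
Tm = 2·(9+7) + 4·(4+3) = 2·16 + 4·7 = 32 + 28 = 60°C.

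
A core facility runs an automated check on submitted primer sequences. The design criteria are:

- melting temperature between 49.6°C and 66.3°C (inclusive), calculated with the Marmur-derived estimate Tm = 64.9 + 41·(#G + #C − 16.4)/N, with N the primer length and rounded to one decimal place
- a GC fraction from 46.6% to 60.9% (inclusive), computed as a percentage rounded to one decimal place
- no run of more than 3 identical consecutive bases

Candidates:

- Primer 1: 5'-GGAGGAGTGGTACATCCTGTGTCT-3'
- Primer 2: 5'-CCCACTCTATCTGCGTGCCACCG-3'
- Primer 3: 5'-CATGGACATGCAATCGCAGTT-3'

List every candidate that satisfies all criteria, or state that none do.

Primer 1 and Primer 3.

Primer 1 (24 nt, A=4 T=7 G=9 C=4): Tm = 64.9 + 41·(13 − 16.4)/24 = 59.1°C ✓; GC 13/24 = 54.2% ✓; longest run = 2 ✓ — passes.
Primer 2 (23 nt, A=3 T=5 G=4 C=11): Tm = 64.9 + 41·(15 − 16.4)/23 = 62.4°C ✓; GC 15/23 = 65.2%, outside 46.6–60.9% ✗; longest run = 3 ✓ — fails.
Primer 3 (21 nt, A=6 T=5 G=5 C=5): Tm = 64.9 + 41·(10 − 16.4)/21 = 52.4°C ✓; GC 10/21 = 47.6% ✓; longest run = 2 ✓ — passes.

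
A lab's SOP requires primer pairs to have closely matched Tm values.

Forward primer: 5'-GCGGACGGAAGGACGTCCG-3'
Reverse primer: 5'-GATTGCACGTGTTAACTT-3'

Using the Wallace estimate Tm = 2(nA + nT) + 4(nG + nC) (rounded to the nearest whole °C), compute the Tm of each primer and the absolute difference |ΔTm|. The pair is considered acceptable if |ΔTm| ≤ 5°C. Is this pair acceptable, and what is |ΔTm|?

|ΔTm| = 16°C; the pair is not acceptable.

Forward: A=4 T=1 G=9 C=5 → Tm = 2·5 + 4·14 = 66°C.
Reverse: A=4 T=7 G=4 C=3 → Tm = 2·11 + 4·7 = 50°C.
|ΔTm| = |66 − 50| = 16°C, > 5°C.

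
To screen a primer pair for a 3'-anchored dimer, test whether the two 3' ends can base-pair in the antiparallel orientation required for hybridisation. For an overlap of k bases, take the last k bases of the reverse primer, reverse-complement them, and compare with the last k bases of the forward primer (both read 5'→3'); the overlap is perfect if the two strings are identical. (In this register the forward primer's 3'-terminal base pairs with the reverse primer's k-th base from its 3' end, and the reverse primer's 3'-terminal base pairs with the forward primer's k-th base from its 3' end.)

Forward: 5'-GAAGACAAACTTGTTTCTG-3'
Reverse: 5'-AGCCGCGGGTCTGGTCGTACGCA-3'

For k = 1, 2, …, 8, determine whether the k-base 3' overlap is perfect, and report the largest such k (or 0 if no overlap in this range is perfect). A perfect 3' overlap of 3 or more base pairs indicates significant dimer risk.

Last 8 bases (5'→3') — forward …TGTTTCTG, reverse …CGTACGCA.
Reverse complement of the reverse primer's last 8 bases: TGCGTACG; its first k bases are the reverse complement of the reverse primer's last k bases, so a perfect k-base overlap needs the forward primer's last k bases to equal them.
Comparing (forward last k vs required): k=1: G vs T ✗; k=2: TG vs TG ✓; k=3: CTG vs TGC ✗; k=4: TCTG vs TGCG ✗; k=5: TTCTG vs TGCGT ✗; k=6: TTTCTG vs TGCGTA ✗; k=7: GTTTCTG vs TGCGTAC ✗; k=8: TGTTTCTG vs TGCGTACG ✗.
Only k = 2 is perfect, so the longest perfect 3' overlap is 2.

Longest perfect overlap: 2 complementary base pairs; below the dimer-risk threshold (threshold 3).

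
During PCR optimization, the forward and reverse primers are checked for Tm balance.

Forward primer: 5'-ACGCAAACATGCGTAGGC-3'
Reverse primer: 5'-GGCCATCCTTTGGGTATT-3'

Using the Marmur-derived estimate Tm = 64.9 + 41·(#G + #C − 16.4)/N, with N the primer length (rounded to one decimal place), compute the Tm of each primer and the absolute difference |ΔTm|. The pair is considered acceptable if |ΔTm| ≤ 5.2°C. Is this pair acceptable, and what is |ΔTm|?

|ΔTm| = 2.3°C; the pair is acceptable.

Forward: G+C = 10, N = 18 → Tm = 64.9 + 41·(10 − 16.4)/18 = 50.3°C.
Reverse: G+C = 9, N = 18 → Tm = 64.9 + 41·(9 − 16.4)/18 = 48.0°C.
|ΔTm| = |50.3 − 48.0| = 2.3°C, ≤ 5.2°C.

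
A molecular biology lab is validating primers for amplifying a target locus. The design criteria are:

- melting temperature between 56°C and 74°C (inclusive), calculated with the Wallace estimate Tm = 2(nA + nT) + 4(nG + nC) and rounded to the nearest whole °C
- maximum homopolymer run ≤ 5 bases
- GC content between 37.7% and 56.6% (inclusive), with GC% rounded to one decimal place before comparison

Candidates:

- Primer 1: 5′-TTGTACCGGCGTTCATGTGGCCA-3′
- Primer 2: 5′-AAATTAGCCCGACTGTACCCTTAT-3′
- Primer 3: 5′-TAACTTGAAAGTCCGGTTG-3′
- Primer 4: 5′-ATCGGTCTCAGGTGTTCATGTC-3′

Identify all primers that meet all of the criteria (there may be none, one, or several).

Primer 1 (23 nt, A=3 T=7 G=7 C=6): Tm = 2·10 + 4·13 = 72°C ✓; longest run = 2 ✓; GC 13/23 = 56.5% ✓ — passes.
Primer 2 (24 nt, A=7 T=7 G=3 C=7): Tm = 2·14 + 4·10 = 68°C ✓; longest run = 3 ✓; GC 10/24 = 41.7% ✓ — passes.
Primer 3 (19 nt, A=5 T=6 G=5 C=3): Tm = 2·11 + 4·8 = 54°C, outside 56–74°C ✗; longest run = 3 ✓; GC 8/19 = 42.1% ✓ — fails.
Primer 4 (22 nt, A=3 T=8 G=6 C=5): Tm = 2·11 + 4·11 = 66°C ✓; longest run = 2 ✓; GC 11/22 = 50.0% ✓ — passes.

Primer 1, Primer 2 and Primer 4.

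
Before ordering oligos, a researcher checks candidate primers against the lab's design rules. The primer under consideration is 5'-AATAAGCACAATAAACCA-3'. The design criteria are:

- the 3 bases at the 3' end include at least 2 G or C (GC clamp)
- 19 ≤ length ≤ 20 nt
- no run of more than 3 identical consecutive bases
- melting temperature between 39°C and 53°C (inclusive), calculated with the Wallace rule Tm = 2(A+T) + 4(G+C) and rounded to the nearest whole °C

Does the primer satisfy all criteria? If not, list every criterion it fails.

Base counts: A=11, T=2, G=1, C=4 (length 18).
GC clamp: 3' end CCA has 2 G/C ✓
length: length 18, outside 19–20 ✗
homopolymer run: longest run = 3 ✓
Tm: Tm = 2·13 + 4·5 = 46°C ✓

Fails: length.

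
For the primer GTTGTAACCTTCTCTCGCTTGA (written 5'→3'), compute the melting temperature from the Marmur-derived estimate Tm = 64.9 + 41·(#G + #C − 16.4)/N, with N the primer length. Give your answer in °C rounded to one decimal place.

53.0°C

Base counts: A=3, T=9, G=4, C=6; G+C = 10, N = 22.
Tm = 64.9 + 41·(10 − 16.4)/22 = 64.9 + -262.40/22 = 53.0°C.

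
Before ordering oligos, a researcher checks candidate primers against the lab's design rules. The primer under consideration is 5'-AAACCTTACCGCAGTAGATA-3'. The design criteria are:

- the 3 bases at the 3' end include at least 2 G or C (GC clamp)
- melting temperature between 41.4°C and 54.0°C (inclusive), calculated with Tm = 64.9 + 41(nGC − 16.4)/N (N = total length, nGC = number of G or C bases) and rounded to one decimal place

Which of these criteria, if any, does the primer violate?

Fails: GC clamp.

Base counts: A=8, T=4, G=3, C=5 (length 20).
GC clamp: 3' end ATA has 0 G/C, need ≥2 ✗
Tm: Tm = 64.9 + 41·(8 − 16.4)/20 = 47.7°C ✓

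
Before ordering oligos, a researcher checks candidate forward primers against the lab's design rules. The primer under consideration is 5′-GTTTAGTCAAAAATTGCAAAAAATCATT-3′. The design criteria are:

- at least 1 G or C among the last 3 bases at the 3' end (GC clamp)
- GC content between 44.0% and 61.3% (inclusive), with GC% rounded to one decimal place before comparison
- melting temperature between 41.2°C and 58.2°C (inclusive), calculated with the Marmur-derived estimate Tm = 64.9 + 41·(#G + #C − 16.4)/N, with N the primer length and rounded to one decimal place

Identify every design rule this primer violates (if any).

Fails: GC clamp, GC content.

Base counts: A=13, T=9, G=3, C=3 (length 28).
GC clamp: 3' end ATT has 0 G/C, need ≥1 ✗
GC content: GC 6/28 = 21.4%, outside 44.0–61.3% ✗
Tm: Tm = 64.9 + 41·(6 − 16.4)/28 = 49.7°C ✓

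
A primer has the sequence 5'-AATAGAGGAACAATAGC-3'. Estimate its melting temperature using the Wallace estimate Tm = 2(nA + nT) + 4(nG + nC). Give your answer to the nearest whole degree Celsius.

46°C

Base counts: A=9, T=2, G=4, C=2 (length 17).
Tm = 2·(9+2) + 4·(4+2) = 2·11 + 4·6 = 22 + 24 = 46°C.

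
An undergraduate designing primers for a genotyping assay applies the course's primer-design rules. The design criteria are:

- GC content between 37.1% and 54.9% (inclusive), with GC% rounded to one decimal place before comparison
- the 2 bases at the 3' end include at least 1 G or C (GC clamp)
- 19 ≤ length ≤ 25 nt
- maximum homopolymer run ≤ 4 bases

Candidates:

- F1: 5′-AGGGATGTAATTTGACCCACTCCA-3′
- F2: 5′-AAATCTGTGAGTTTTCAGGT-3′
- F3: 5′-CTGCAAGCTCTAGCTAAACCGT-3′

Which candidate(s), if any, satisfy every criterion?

F1 (24 nt, A=7 T=6 G=5 C=6): GC 11/24 = 45.8% ✓; 3' end CA has 1 G/C ✓; length 24 ✓; longest run = 3 ✓ — passes.
F2 (20 nt, A=5 T=8 G=5 C=2): GC 7/20 = 35.0%, outside 37.1–54.9% ✗; 3' end GT has 1 G/C ✓; length 20 ✓; longest run = 4 ✓ — fails.
F3 (22 nt, A=6 T=5 G=4 C=7): GC 11/22 = 50.0% ✓; 3' end GT has 1 G/C ✓; length 22 ✓; longest run = 3 ✓ — passes.

F1 and F3.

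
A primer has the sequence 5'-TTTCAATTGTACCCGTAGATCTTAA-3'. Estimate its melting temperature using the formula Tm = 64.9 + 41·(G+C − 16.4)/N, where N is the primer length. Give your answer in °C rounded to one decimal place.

Base counts: A=7, T=10, G=3, C=5; G+C = 8, N = 25.
Tm = 64.9 + 41·(8 − 16.4)/25 = 64.9 + -344.40/25 = 51.1°C.

51.1°C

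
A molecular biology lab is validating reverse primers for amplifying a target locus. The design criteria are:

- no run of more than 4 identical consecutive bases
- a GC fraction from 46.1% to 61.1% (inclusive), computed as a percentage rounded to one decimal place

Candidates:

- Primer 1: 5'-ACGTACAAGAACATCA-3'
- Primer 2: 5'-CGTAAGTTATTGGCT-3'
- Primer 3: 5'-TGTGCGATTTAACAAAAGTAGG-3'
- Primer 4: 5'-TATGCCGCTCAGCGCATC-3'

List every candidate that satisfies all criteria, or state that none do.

Primer 4 only.

Primer 1 (16 nt, A=8 T=2 G=2 C=4): longest run = 2 ✓; GC 6/16 = 37.5%, outside 46.1–61.1% ✗ — fails.
Primer 2 (15 nt, A=3 T=6 G=4 C=2): longest run = 2 ✓; GC 6/15 = 40.0%, outside 46.1–61.1% ✗ — fails.
Primer 3 (22 nt, A=8 T=6 G=6 C=2): longest run = 4 ✓; GC 8/22 = 36.4%, outside 46.1–61.1% ✗ — fails.
Primer 4 (18 nt, A=3 T=4 G=4 C=7): longest run = 2 ✓; GC 11/18 = 61.1% ✓ — passes.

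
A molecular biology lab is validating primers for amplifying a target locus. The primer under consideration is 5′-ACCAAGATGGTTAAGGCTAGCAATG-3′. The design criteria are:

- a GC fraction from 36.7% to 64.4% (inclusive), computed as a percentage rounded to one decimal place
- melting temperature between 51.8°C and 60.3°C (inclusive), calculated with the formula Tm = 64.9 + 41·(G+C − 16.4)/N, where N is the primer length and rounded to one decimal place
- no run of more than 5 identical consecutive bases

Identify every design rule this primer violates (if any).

Meets all criteria.

Base counts: A=9, T=5, G=7, C=4 (length 25).
GC content: GC 11/25 = 44.0% ✓
Tm: Tm = 64.9 + 41·(11 − 16.4)/25 = 56.0°C ✓
homopolymer run: longest run = 2 ✓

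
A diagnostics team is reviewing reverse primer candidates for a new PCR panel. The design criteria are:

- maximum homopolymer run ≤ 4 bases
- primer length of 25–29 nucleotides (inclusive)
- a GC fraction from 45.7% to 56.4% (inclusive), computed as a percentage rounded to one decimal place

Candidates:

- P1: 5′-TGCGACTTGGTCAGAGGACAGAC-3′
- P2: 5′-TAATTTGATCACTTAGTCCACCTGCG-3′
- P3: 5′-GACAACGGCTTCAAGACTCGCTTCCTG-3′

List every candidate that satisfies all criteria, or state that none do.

P3 only.

P1 (23 nt, A=6 T=4 G=8 C=5): longest run = 2 ✓; length 23, outside 25–29 ✗; GC 13/23 = 56.5%, outside 45.7–56.4% ✗ — fails.
P2 (26 nt, A=6 T=9 G=4 C=7): longest run = 3 ✓; length 26 ✓; GC 11/26 = 42.3%, outside 45.7–56.4% ✗ — fails.
P3 (27 nt, A=6 T=6 G=6 C=9): longest run = 2 ✓; length 27 ✓; GC 15/27 = 55.6% ✓ — passes.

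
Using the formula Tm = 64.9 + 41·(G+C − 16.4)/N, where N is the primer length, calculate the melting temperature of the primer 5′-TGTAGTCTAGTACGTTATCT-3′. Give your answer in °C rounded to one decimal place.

Base counts: A=4, T=9, G=4, C=3; G+C = 7, N = 20.
Tm = 64.9 + 41·(7 − 16.4)/20 = 64.9 + -385.40/20 = 45.6°C.

45.6°C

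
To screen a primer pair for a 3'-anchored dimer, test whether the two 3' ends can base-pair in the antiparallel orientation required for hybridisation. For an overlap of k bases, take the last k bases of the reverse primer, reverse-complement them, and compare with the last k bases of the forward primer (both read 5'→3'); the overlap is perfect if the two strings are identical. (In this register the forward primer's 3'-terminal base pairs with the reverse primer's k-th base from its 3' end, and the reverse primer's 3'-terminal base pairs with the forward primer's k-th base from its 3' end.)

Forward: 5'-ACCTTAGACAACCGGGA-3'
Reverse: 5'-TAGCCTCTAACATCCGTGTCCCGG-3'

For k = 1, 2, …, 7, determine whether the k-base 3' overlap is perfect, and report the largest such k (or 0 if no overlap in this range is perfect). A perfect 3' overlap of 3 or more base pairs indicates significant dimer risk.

Longest perfect overlap: 6 complementary base pairs; significant dimer risk (threshold 3).

Last 7 bases (5'→3') — forward …ACCGGGA, reverse …GTCCCGG.
Reverse complement of the reverse primer's last 7 bases: CCGGGAC; its first k bases are the reverse complement of the reverse primer's last k bases, so a perfect k-base overlap needs the forward primer's last k bases to equal them.
Comparing (forward last k vs required): k=1: A vs C ✗; k=2: GA vs CC ✗; k=3: GGA vs CCG ✗; k=4: GGGA vs CCGG ✗; k=5: CGGGA vs CCGGG ✗; k=6: CCGGGA vs CCGGGA ✓; k=7: ACCGGGA vs CCGGGAC ✗.
Only k = 6 is perfect, so the longest perfect 3' overlap is 6.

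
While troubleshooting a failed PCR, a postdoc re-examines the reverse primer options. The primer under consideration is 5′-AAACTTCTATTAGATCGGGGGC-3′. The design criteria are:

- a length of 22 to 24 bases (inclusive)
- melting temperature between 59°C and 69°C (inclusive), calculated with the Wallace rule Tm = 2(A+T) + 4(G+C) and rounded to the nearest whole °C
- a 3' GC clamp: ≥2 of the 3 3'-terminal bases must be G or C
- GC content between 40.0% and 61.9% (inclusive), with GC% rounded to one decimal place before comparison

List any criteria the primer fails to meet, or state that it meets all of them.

Meets all criteria.

Base counts: A=6, T=6, G=6, C=4 (length 22).
length: length 22 ✓
Tm: Tm = 2·12 + 4·10 = 64°C ✓
GC clamp: 3' end GGC has 3 G/C ✓
GC content: GC 10/22 = 45.5% ✓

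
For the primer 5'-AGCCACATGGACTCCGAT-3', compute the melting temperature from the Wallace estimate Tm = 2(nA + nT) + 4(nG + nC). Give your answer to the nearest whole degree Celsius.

Base counts: A=5, T=3, G=4, C=6 (length 18).
Tm = 2·(5+3) + 4·(4+6) = 2·8 + 4·10 = 16 + 40 = 56°C.

56°C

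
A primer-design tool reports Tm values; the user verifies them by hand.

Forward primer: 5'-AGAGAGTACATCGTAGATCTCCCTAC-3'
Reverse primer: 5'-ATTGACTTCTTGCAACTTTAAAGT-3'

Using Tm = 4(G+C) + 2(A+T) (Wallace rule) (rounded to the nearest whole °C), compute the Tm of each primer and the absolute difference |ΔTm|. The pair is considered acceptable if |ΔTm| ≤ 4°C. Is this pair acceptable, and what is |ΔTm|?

Forward: A=8 T=6 G=5 C=7 → Tm = 2·14 + 4·12 = 76°C.
Reverse: A=7 T=10 G=3 C=4 → Tm = 2·17 + 4·7 = 62°C.
|ΔTm| = |76 − 62| = 14°C, > 4°C.

|ΔTm| = 14°C; the pair is not acceptable.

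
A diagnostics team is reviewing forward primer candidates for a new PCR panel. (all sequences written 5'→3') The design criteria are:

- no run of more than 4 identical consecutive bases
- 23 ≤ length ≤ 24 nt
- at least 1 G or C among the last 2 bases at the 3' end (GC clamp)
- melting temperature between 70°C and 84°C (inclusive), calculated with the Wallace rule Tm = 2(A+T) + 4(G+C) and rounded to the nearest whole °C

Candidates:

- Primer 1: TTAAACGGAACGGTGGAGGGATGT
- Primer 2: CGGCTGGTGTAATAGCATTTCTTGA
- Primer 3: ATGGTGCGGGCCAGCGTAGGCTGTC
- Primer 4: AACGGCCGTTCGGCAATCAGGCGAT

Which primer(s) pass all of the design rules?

Primer 1 only.

Primer 1 (24 nt, A=7 T=5 G=10 C=2): longest run = 3 ✓; length 24 ✓; 3' end GT has 1 G/C ✓; Tm = 2·12 + 4·12 = 72°C ✓ — passes.
Primer 2 (25 nt, A=5 T=9 G=7 C=4): longest run = 3 ✓; length 25, outside 23–24 ✗; 3' end GA has 1 G/C ✓; Tm = 2·14 + 4·11 = 72°C ✓ — fails.
Primer 3 (25 nt, A=3 T=5 G=11 C=6): longest run = 3 ✓; length 25, outside 23–24 ✗; 3' end TC has 1 G/C ✓; Tm = 2·8 + 4·17 = 84°C ✓ — fails.
Primer 4 (25 nt, A=6 T=4 G=8 C=7): longest run = 2 ✓; length 25, outside 23–24 ✗; 3' end AT has 0 G/C, need ≥1 ✗; Tm = 2·10 + 4·15 = 80°C ✓ — fails.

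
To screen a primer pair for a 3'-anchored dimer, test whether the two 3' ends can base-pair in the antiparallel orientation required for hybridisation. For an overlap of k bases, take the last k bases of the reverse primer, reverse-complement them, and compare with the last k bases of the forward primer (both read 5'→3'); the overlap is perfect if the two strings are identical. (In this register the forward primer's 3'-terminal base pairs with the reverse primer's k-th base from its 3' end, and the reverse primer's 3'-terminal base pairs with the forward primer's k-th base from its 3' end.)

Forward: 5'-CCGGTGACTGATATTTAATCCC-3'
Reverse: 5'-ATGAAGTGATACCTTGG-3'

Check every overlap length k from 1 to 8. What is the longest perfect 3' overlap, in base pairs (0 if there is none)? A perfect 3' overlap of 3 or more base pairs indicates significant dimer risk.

Last 8 bases (5'→3') — forward …TTAATCCC, reverse …TACCTTGG.
Reverse complement of the reverse primer's last 8 bases: CCAAGGTA; its first k bases are the reverse complement of the reverse primer's last k bases, so a perfect k-base overlap needs the forward primer's last k bases to equal them.
Comparing (forward last k vs required): k=1: C vs C ✓; k=2: CC vs CC ✓; k=3: CCC vs CCA ✗; k=4: TCCC vs CCAA ✗; k=5: ATCCC vs CCAAG ✗; k=6: AATCCC vs CCAAGG ✗; k=7: TAATCCC vs CCAAGGT ✗; k=8: TTAATCCC vs CCAAGGTA ✗.
Perfect overlaps at k = 1, 2; the largest is 2.

Longest perfect overlap: 2 complementary base pairs; below the dimer-risk threshold (threshold 3).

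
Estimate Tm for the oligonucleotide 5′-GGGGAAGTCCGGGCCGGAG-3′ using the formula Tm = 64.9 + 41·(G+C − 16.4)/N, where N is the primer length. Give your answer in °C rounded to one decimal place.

61.9°C

Base counts: A=3, T=1, G=11, C=4; G+C = 15, N = 19.
Tm = 64.9 + 41·(15 − 16.4)/19 = 64.9 + -57.40/19 = 61.9°C.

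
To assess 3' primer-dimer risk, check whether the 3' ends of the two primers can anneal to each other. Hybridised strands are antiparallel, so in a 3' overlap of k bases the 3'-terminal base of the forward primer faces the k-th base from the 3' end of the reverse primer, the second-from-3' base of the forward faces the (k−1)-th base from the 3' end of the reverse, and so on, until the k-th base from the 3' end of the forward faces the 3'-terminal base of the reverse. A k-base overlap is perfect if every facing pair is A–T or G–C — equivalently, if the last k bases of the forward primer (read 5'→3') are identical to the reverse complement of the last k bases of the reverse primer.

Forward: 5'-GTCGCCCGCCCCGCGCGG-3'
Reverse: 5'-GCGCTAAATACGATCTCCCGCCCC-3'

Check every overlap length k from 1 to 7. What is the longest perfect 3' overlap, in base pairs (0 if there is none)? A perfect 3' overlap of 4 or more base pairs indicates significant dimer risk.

Last 7 bases (5'→3') — forward …CGCGCGG, reverse …CCGCCCC.
Reverse complement of the reverse primer's last 7 bases: GGGGCGG; its first k bases are the reverse complement of the reverse primer's last k bases, so a perfect k-base overlap needs the forward primer's last k bases to equal them.
Comparing (forward last k vs required): k=1: G vs G ✓; k=2: GG vs GG ✓; k=3: CGG vs GGG ✗; k=4: GCGG vs GGGG ✗; k=5: CGCGG vs GGGGC ✗; k=6: GCGCGG vs GGGGCG ✗; k=7: CGCGCGG vs GGGGCGG ✗.
Perfect overlaps at k = 1, 2; the largest is 2.

Longest perfect overlap: 2 complementary base pairs; below the dimer-risk threshold (threshold 4).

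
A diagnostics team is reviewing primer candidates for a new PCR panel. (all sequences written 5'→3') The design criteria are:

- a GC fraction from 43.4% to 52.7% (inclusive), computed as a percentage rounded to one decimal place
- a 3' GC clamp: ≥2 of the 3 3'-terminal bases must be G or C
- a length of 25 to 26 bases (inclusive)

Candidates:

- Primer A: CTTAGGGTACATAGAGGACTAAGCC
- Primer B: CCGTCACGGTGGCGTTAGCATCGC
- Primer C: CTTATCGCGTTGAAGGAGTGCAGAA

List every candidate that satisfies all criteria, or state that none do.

Primer A (25 nt, A=8 T=5 G=7 C=5): GC 12/25 = 48.0% ✓; 3' end GCC has 3 G/C ✓; length 25 ✓ — passes.
Primer B (24 nt, A=3 T=5 G=8 C=8): GC 16/24 = 66.7%, outside 43.4–52.7% ✗; 3' end CGC has 3 G/C ✓; length 24, outside 25–26 ✗ — fails.
Primer C (25 nt, A=7 T=6 G=8 C=4): GC 12/25 = 48.0% ✓; 3' end GAA has 1 G/C, need ≥2 ✗; length 25 ✓ — fails.

Primer A only.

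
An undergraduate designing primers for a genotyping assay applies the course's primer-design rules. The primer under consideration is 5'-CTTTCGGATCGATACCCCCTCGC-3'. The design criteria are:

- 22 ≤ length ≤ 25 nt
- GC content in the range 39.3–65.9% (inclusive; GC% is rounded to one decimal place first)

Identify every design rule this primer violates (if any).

Base counts: A=3, T=6, G=4, C=10 (length 23).
length: length 23 ✓
GC content: GC 14/23 = 60.9% ✓

Meets all criteria.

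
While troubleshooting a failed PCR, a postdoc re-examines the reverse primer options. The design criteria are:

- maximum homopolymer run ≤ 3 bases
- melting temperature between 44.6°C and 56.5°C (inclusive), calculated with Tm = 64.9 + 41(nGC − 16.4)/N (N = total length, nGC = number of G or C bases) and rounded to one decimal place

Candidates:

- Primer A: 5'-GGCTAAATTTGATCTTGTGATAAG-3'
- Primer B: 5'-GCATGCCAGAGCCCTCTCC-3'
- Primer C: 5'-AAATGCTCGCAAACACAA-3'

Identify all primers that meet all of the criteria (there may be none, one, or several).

Primer A (24 nt, A=7 T=9 G=6 C=2): longest run = 3 ✓; Tm = 64.9 + 41·(8 − 16.4)/24 = 50.6°C ✓ — passes.
Primer B (19 nt, A=3 T=3 G=4 C=9): longest run = 3 ✓; Tm = 64.9 + 41·(13 − 16.4)/19 = 57.6°C, outside 44.6–56.5°C ✗ — fails.
Primer C (18 nt, A=9 T=2 G=2 C=5): longest run = 3 ✓; Tm = 64.9 + 41·(7 − 16.4)/18 = 43.5°C, outside 44.6–56.5°C ✗ — fails.

Primer A only.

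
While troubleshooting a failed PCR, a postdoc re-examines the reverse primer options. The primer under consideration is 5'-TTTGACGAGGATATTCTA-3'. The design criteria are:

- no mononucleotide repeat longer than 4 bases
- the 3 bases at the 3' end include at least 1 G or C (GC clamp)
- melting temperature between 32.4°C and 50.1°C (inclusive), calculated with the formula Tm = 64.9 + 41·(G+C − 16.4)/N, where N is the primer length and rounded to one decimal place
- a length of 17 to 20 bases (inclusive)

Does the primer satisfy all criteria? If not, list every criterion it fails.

Meets all criteria.

Base counts: A=5, T=7, G=4, C=2 (length 18).
homopolymer run: longest run = 3 ✓
GC clamp: 3' end CTA has 1 G/C ✓
Tm: Tm = 64.9 + 41·(6 − 16.4)/18 = 41.2°C ✓
length: length 18 ✓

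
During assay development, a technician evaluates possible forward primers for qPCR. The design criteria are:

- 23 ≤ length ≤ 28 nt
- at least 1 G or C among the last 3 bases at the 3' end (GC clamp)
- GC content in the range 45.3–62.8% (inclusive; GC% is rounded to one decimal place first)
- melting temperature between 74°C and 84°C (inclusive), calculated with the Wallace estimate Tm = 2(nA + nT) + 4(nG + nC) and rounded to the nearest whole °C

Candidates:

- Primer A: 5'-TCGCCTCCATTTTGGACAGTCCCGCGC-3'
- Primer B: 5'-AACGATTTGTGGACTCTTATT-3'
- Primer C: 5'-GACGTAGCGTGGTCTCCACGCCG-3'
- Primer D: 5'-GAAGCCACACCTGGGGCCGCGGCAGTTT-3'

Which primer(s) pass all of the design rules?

Primer A (27 nt, A=3 T=7 G=6 C=11): length 27 ✓; 3' end CGC has 3 G/C ✓; GC 17/27 = 63.0%, outside 45.3–62.8% ✗; Tm = 2·10 + 4·17 = 88°C, outside 74–84°C ✗ — fails.
Primer B (21 nt, A=5 T=9 G=4 C=3): length 21, outside 23–28 ✗; 3' end ATT has 0 G/C, need ≥1 ✗; GC 7/21 = 33.3%, outside 45.3–62.8% ✗; Tm = 2·14 + 4·7 = 56°C, outside 74–84°C ✗ — fails.
Primer C (23 nt, A=3 T=4 G=8 C=8): length 23 ✓; 3' end CCG has 3 G/C ✓; GC 16/23 = 69.6%, outside 45.3–62.8% ✗; Tm = 2·7 + 4·16 = 78°C ✓ — fails.
Primer D (28 nt, A=5 T=4 G=10 C=9): length 28 ✓; 3' end TTT has 0 G/C, need ≥1 ✗; GC 19/28 = 67.9%, outside 45.3–62.8% ✗; Tm = 2·9 + 4·19 = 94°C, outside 74–84°C ✗ — fails.

None of the candidates satisfy all criteria.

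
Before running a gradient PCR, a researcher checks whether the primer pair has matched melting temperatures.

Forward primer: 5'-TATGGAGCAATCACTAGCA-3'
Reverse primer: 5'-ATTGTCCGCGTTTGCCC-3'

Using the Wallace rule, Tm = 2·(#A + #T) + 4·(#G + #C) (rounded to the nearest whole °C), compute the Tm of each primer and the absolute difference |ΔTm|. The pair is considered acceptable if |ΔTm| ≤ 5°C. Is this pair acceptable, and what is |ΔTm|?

Forward: A=7 T=4 G=4 C=4 → Tm = 2·11 + 4·8 = 54°C.
Reverse: A=1 T=6 G=4 C=6 → Tm = 2·7 + 4·10 = 54°C.
|ΔTm| = |54 − 54| = 0°C, ≤ 5°C.

|ΔTm| = 0°C; the pair is acceptable.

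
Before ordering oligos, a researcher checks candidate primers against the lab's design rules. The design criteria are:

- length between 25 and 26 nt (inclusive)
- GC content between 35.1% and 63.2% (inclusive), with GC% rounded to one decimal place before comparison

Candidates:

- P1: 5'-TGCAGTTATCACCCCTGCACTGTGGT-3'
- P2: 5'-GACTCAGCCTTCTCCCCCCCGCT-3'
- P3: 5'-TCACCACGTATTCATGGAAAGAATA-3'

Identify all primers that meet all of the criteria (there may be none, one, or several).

P1 (26 nt, A=4 T=8 G=6 C=8): length 26 ✓; GC 14/26 = 53.8% ✓ — passes.
P2 (23 nt, A=2 T=5 G=3 C=13): length 23, outside 25–26 ✗; GC 16/23 = 69.6%, outside 35.1–63.2% ✗ — fails.
P3 (25 nt, A=10 T=6 G=4 C=5): length 25 ✓; GC 9/25 = 36.0% ✓ — passes.

P1 and P3.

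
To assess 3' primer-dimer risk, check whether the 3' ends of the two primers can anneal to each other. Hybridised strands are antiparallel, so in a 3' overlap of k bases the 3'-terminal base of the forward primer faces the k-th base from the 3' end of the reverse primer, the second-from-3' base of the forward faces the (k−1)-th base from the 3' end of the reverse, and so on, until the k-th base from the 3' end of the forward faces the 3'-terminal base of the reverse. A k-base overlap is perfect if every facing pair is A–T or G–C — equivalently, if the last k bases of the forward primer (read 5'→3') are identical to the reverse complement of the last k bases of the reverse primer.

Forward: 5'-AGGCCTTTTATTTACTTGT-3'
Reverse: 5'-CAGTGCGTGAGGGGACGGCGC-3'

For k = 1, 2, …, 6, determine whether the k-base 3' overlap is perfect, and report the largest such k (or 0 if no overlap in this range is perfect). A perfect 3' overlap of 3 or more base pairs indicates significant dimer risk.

Last 6 bases (5'→3') — forward …ACTTGT, reverse …CGGCGC.
Reverse complement of the reverse primer's last 6 bases: GCGCCG; its first k bases are the reverse complement of the reverse primer's last k bases, so a perfect k-base overlap needs the forward primer's last k bases to equal them.
Comparing (forward last k vs required): k=1: T vs G ✗; k=2: GT vs GC ✗; k=3: TGT vs GCG ✗; k=4: TTGT vs GCGC ✗; k=5: CTTGT vs GCGCC ✗; k=6: ACTTGT vs GCGCCG ✗.
No overlap length from 1 to 6 is perfect, so the longest perfect 3' overlap is 0.

Longest perfect overlap: 0 complementary base pairs; below the dimer-risk threshold (threshold 3).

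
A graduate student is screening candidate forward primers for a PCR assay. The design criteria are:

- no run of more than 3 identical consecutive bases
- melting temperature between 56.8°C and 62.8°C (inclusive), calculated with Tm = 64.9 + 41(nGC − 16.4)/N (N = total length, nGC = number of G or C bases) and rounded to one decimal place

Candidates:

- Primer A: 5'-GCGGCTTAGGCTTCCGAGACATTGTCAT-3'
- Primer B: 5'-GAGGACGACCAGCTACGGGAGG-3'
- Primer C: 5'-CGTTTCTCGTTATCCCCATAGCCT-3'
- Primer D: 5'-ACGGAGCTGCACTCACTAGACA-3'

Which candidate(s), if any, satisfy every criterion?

Primer B only.

Primer A (28 nt, A=5 T=8 G=8 C=7): longest run = 2 ✓; Tm = 64.9 + 41·(15 − 16.4)/28 = 62.9°C, outside 56.8–62.8°C ✗ — fails.
Primer B (22 nt, A=6 T=1 G=10 C=5): longest run = 3 ✓; Tm = 64.9 + 41·(15 − 16.4)/22 = 62.3°C ✓ — passes.
Primer C (24 nt, A=3 T=9 G=3 C=9): longest run = 4, exceeds 3 ✗; Tm = 64.9 + 41·(12 − 16.4)/24 = 57.4°C ✓ — fails.
Primer D (22 nt, A=7 T=3 G=5 C=7): longest run = 2 ✓; Tm = 64.9 + 41·(12 − 16.4)/22 = 56.7°C, outside 56.8–62.8°C ✗ — fails.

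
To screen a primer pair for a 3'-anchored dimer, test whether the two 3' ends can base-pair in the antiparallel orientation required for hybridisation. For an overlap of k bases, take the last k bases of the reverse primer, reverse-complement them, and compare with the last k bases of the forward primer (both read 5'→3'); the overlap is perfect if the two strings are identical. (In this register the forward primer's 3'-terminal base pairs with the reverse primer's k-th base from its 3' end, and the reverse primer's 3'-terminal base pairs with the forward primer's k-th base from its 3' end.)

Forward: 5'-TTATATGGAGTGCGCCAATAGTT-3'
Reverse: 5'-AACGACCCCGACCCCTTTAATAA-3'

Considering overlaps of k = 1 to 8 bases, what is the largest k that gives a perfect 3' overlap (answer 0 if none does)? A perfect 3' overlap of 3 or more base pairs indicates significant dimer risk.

Last 8 bases (5'→3') — forward …CAATAGTT, reverse …TTTAATAA.
Reverse complement of the reverse primer's last 8 bases: TTATTAAA; its first k bases are the reverse complement of the reverse primer's last k bases, so a perfect k-base overlap needs the forward primer's last k bases to equal them.
Comparing (forward last k vs required): k=1: T vs T ✓; k=2: TT vs TT ✓; k=3: GTT vs TTA ✗; k=4: AGTT vs TTAT ✗; k=5: TAGTT vs TTATT ✗; k=6: ATAGTT vs TTATTA ✗; k=7: AATAGTT vs TTATTAA ✗; k=8: CAATAGTT vs TTATTAAA ✗.
Perfect overlaps at k = 1, 2; the largest is 2.

Longest perfect overlap: 2 complementary base pairs; below the dimer-risk threshold (threshold 3).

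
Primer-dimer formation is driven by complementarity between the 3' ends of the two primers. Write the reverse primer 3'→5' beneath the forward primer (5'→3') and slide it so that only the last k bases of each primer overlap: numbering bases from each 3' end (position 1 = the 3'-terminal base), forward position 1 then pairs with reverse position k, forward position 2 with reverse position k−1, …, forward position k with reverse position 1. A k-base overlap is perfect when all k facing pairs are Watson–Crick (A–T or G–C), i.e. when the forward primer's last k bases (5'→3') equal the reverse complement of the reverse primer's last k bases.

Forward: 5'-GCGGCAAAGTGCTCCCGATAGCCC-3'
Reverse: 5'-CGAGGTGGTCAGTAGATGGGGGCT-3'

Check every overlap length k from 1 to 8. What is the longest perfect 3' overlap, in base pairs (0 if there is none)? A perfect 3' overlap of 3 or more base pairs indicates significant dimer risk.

Longest perfect overlap: 5 complementary base pairs; significant dimer risk (threshold 3).

Last 8 bases (5'→3') — forward …GATAGCCC, reverse …TGGGGGCT.
Reverse complement of the reverse primer's last 8 bases: AGCCCCCA; its first k bases are the reverse complement of the reverse primer's last k bases, so a perfect k-base overlap needs the forward primer's last k bases to equal them.
Comparing (forward last k vs required): k=1: C vs A ✗; k=2: CC vs AG ✗; k=3: CCC vs AGC ✗; k=4: GCCC vs AGCC ✗; k=5: AGCCC vs AGCCC ✓; k=6: TAGCCC vs AGCCCC ✗; k=7: ATAGCCC vs AGCCCCC ✗; k=8: GATAGCCC vs AGCCCCCA ✗.
Only k = 5 is perfect, so the longest perfect 3' overlap is 5.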